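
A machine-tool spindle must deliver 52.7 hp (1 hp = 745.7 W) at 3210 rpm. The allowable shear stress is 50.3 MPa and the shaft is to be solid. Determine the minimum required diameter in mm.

22.8 mm

ω = 2π·3210/60 = 336.2 rad/s, so T = P/ω = 52.7×745.7 / 336.2 = 116.9 N·m.
For a solid shaft τ_max = 16T/(πd³), so d = (16T/(π τ_allow))^(1/3) = (16·116.9/(π·5.03×10^7))^(1/3) = 0.02279 m.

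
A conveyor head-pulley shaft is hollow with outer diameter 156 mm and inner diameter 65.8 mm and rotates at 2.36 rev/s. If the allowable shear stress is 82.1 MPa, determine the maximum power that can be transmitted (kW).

879 kW

J = π(d_o⁴ − d_i⁴)/32 = π(0.156⁴ − 0.0658⁴)/32 = 5.630×10^-5 m⁴.
T_max = τ_allow·J/r = 8.21×10^7 × 5.630×10^-5 / 0.0780 = 59260 N·m.
ω = 2π·2.36 = 14.83 rad/s, so P_max = T_max·ω = 8.788×10^5 W.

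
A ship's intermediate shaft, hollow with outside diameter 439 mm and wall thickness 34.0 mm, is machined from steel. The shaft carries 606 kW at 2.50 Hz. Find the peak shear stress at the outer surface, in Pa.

4.74e6 Pa

ω = 2π·2.50 = 15.71 rad/s, so T = P/ω = 606×10³ / 15.71 = 38580 N·m.
J = π(d_o⁴ − d_i⁴)/32 = π(0.439⁴ − 0.371⁴)/32 = 1.786×10^-3 m⁴.
τ_max = T·r/J = 38580 × 0.220 / 1.786×10^-3 = 4.740×10^6 Pa.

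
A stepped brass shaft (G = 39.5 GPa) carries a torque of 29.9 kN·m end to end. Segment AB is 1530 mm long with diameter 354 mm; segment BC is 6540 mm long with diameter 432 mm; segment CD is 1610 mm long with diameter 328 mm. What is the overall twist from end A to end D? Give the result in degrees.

0.187°

J_AB = π(0.354)⁴/32 = 1.54×10^-3 m⁴; J_BC = π(0.432)⁴/32 = 3.42×10^-3 m⁴; J_CD = π(0.328)⁴/32 = 1.14×10^-3 m⁴.
θ = (T/G)·Σ L_i/J_i = (29900/39.5×10⁹)·(1.53/1.54×10^-3 + 6.54/3.42×10^-3 + 1.61/1.14×10^-3) = 3.272×10^-3 rad.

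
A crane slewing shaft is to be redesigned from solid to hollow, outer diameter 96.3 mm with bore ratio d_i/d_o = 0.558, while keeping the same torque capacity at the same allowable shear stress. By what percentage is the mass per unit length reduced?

Equal τ_max and T ⇒ the solid shaft needs d_s³ = d_o³(1−k⁴), so d_s = 96.3·(1−0.558⁴)^(1/3) = 93.08 mm.
Area ratio A_h/A_s = d_o²(1−k²)/d_s² = (1−k²)/(1−k⁴)^(2/3) = 0.7371.
Mass saving = 1 − 0.7371 = 26.3 %.

26.3 %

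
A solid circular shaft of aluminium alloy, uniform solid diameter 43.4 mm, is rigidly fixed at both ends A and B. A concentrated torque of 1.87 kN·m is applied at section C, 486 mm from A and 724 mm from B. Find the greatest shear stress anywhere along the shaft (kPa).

69700 kPa

With uniform GJ and both ends fixed, compatibility θ_AC = θ_CB gives T_A·a = T_B·b, together with T_A + T_B = T₀.
T_A = T₀·b/(a+b) = 1870·724/1210 = 1119 N·m; T_B = 751.1 N·m.
τ in each portion: τ_AC = 6.97×10^7 Pa, τ_CB = 4.68×10^7 Pa; maximum is in AC.
τ_max = T_AC·r/J = 1119·0.0217/3.48×10^-7 = 6.971×10^7 Pa.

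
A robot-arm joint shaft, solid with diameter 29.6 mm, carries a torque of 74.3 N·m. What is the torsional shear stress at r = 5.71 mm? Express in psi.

J = πd⁴/32 = π(0.0296)⁴/32 = 7.536×10^-8 m⁴.
Shear stress varies linearly with radius: τ = T·r/J = 74.30 × 0.00571 / 7.536×10^-8 = 5.629×10^6 Pa.

816 psi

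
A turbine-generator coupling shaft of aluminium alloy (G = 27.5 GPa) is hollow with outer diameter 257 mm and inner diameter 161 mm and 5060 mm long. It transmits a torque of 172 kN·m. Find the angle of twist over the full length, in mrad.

J = π(d_o⁴ − d_i⁴)/32 = π(0.257⁴ − 0.161⁴)/32 = 3.623×10^-4 m⁴.
θ = T·L/(G·J) = 172000 × 5.06 / (27.5×10⁹ × 3.623×10^-4) = 0.08735 rad.

87.3 mrad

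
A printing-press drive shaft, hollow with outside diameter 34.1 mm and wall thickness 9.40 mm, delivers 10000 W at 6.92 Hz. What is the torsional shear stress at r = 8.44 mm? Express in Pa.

ω = 2π·6.92 = 43.48 rad/s, so T = P/ω = 10000 / 43.48 = 230.0 N·m.
J = π(d_o⁴ − d_i⁴)/32 = π(0.0341⁴ − 0.0153⁴)/32 = 1.274×10^-7 m⁴.
Shear stress varies linearly with radius: τ = T·r/J = 230.0 × 0.00844 / 1.274×10^-7 = 1.524×10^7 Pa.

1.52e7 Pa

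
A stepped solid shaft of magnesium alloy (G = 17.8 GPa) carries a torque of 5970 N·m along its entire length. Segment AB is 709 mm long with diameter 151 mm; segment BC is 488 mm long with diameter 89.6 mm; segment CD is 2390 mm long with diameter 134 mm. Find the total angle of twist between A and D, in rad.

0.0558 rad

J_AB = π(0.151)⁴/32 = 5.10×10^-5 m⁴; J_BC = π(0.0896)⁴/32 = 6.33×10^-6 m⁴; J_CD = π(0.134)⁴/32 = 3.17×10^-5 m⁴.
θ = (T/G)·Σ L_i/J_i = (5970/17.8×10⁹)·(0.709/5.10×10^-5 + 0.488/6.33×10^-6 + 2.39/3.17×10^-5) = 0.05585 rad.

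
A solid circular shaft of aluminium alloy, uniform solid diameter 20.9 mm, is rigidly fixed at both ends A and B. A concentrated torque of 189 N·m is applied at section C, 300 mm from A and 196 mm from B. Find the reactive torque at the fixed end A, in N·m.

With uniform GJ and both ends fixed, compatibility θ_AC = θ_CB gives T_A·a = T_B·b, together with T_A + T_B = T₀.
T_A = T₀·b/(a+b) = 189.0·196/496.0 = 74.69 N·m; T_B = 114.3 N·m.

74.7 N·m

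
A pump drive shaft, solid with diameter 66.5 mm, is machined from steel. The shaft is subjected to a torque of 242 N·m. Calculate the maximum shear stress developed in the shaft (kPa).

4190 kPa

J = πd⁴/32 = π(0.0665)⁴/32 = 1.920×10^-6 m⁴.
τ_max = T·r/J = 242.0 × 0.0333 / 1.920×10^-6 = 4.191×10^6 Pa.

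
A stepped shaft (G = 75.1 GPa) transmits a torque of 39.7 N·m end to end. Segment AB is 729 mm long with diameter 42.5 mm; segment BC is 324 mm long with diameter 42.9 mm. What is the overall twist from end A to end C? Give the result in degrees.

0.0984°

J_AB = π(0.0425)⁴/32 = 3.20×10^-7 m⁴; J_BC = π(0.0429)⁴/32 = 3.33×10^-7 m⁴.
θ = (T/G)·Σ L_i/J_i = (39.70/75.1×10⁹)·(0.729/3.20×10^-7 + 0.324/3.33×10^-7) = 1.718×10^-3 rad.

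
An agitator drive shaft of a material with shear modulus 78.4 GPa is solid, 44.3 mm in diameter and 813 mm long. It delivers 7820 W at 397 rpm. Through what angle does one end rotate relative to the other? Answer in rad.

0.00516 rad

ω = 2π·397/60 = 41.57 rad/s, so T = P/ω = 7820 / 41.57 = 188.1 N·m.
J = πd⁴/32 = π(0.0443)⁴/32 = 3.781×10^-7 m⁴.
θ = T·L/(G·J) = 188.1 × 0.813 / (78.4×10⁹ × 3.781×10^-7) = 5.159×10^-3 rad.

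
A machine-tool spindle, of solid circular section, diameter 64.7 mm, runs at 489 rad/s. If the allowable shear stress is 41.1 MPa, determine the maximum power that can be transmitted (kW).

1070 kW

J = πd⁴/32 = π(0.0647)⁴/32 = 1.720×10^-6 m⁴.
T_max = τ_allow·J/r = 4.11×10^7 × 1.720×10^-6 / 0.0324 = 2186 N·m.
ω = 489 rad/s, so P_max = T_max·ω = 1.069×10^6 W.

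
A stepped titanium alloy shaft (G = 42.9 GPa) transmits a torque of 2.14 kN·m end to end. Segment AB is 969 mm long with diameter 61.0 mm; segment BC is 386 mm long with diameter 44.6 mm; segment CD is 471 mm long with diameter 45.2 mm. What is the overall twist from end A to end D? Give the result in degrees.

8.16°

J_AB = π(0.0610)⁴/32 = 1.36×10^-6 m⁴; J_BC = π(0.0446)⁴/32 = 3.88×10^-7 m⁴; J_CD = π(0.0452)⁴/32 = 4.10×10^-7 m⁴.
θ = (T/G)·Σ L_i/J_i = (2140/42.9×10⁹)·(0.969/1.36×10^-6 + 0.386/3.88×10^-7 + 0.471/4.10×10^-7) = 0.1425 rad.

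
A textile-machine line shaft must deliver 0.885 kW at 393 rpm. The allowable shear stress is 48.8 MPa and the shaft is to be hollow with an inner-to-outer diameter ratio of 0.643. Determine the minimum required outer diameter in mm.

13.9 mm

ω = 2π·393/60 = 41.15 rad/s, so T = P/ω = 0.885×10³ / 41.15 = 21.50 N·m.
For a hollow shaft with d_i/d_o = 0.643: τ_max = 16T/(π d_o³ (1−k⁴)), so d_o = [16T/(π τ_allow (1−k⁴))]^(1/3) = [16·21.50/(π·4.88×10^7·0.8291)]^(1/3) = 0.01394 m.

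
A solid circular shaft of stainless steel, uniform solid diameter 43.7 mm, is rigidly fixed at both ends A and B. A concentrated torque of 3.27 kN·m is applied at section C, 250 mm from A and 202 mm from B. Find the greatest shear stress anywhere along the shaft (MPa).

With uniform GJ and both ends fixed, compatibility θ_AC = θ_CB gives T_A·a = T_B·b, together with T_A + T_B = T₀.
T_A = T₀·b/(a+b) = 3270·202/452.0 = 1461 N·m; T_B = 1809 N·m.
τ in each portion: τ_AC = 8.92×10^7 Pa, τ_CB = 1.10×10^8 Pa; maximum is in CB.
τ_max = T_CB·r/J = 1809·0.0219/3.58×10^-7 = 1.104×10^8 Pa.

110 MPa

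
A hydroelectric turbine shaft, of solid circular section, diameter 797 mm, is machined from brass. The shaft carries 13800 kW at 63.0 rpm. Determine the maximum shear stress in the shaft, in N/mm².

ω = 2π·63.0/60 = 6.597 rad/s, so T = P/ω = 13800×10³ / 6.597 = 2.092e6 N·m.
J = πd⁴/32 = π(0.797)⁴/32 = 0.03961 m⁴.
τ_max = T·r/J = 2.092e6 × 0.399 / 0.03961 = 2.104×10^7 Pa.

21.0 N/mm²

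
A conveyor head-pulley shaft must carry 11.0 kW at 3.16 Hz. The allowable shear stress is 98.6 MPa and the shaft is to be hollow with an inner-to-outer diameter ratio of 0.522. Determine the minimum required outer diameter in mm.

ω = 2π·3.16 = 19.85 rad/s, so T = P/ω = 11.0×10³ / 19.85 = 554.0 N·m.
For a hollow shaft with d_i/d_o = 0.522: τ_max = 16T/(π d_o³ (1−k⁴)), so d_o = [16T/(π τ_allow (1−k⁴))]^(1/3) = [16·554.0/(π·9.86×10^7·0.9258)]^(1/3) = 0.03138 m.

31.4 mm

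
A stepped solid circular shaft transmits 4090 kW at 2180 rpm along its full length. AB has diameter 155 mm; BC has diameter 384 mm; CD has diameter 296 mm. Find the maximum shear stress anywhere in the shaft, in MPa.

ω = 2π·2180/60 = 228.3 rad/s, so T = P/ω = 4090×10³ / 228.3 = 17920 N·m.
Under the same torque, τ_max = 16T/(πd³) is largest where d is smallest — segment AB (d = 155 mm).
τ_max = 16·17920/(π·(0.155)³) = 2.450×10^7 Pa.

24.5 MPa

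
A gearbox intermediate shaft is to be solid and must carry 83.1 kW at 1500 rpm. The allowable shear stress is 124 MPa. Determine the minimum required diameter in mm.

27.9 mm

ω = 2π·1500/60 = 157.1 rad/s, so T = P/ω = 83.1×10³ / 157.1 = 529.0 N·m.
For a solid shaft τ_max = 16T/(πd³), so d = (16T/(π τ_allow))^(1/3) = (16·529.0/(π·1.24×10^8))^(1/3) = 0.02790 m.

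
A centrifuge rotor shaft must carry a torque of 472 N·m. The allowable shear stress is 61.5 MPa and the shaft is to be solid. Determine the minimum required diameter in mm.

For a solid shaft τ_max = 16T/(πd³), so d = (16T/(π τ_allow))^(1/3) = (16·472.0/(π·6.15×10^7))^(1/3) = 0.03394 m.

33.9 mm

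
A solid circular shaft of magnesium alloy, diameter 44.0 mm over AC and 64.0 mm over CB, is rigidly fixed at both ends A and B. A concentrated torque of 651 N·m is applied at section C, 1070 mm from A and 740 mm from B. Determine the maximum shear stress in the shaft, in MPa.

Compatibility: T_A·a/J_AC = T_B·b/J_CB with T_A + T_B = T₀.
J_AC = 3.68×10^-7 m⁴, J_CB = 1.65×10^-6 m⁴, so T_A = T₀·(J_AC/a)/((J_AC/a)+(J_CB/b)) = 87.12 N·m, T_B = 563.9 N·m.
τ in each portion: τ_AC = 5.21×10^6 Pa, τ_CB = 1.10×10^7 Pa; maximum is in CB.
τ_max = T_CB·r/J = 563.9·0.0320/1.65×10^-6 = 1.096×10^7 Pa.

11.0 MPa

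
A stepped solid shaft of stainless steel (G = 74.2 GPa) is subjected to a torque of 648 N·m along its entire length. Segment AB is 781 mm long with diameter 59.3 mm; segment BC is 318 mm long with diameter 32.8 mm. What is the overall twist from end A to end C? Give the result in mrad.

30.1 mrad

J_AB = π(0.0593)⁴/32 = 1.21×10^-6 m⁴; J_BC = π(0.0328)⁴/32 = 1.14×10^-7 m⁴.
θ = (T/G)·Σ L_i/J_i = (648.0/74.2×10⁹)·(0.781/1.21×10^-6 + 0.318/1.14×10^-7) = 0.03006 rad.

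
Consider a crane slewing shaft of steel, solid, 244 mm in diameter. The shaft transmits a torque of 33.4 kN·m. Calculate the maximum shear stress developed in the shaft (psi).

J = πd⁴/32 = π(0.244)⁴/32 = 3.480×10^-4 m⁴.
τ_max = T·r/J = 33400 × 0.122 / 3.480×10^-4 = 1.171×10^7 Pa.

1700 psi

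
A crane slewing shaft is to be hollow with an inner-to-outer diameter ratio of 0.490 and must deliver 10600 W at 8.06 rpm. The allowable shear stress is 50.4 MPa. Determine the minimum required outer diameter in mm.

ω = 2π·8.06/60 = 0.8440 rad/s, so T = P/ω = 10600 / 0.8440 = 12560 N·m.
For a hollow shaft with d_i/d_o = 0.490: τ_max = 16T/(π d_o³ (1−k⁴)), so d_o = [16T/(π τ_allow (1−k⁴))]^(1/3) = [16·12560/(π·5.04×10^7·0.9424)]^(1/3) = 0.1104 m.

110 mm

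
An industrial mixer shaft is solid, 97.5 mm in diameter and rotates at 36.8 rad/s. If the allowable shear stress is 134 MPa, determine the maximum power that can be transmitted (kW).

J = πd⁴/32 = π(0.0975)⁴/32 = 8.872×10^-6 m⁴.
T_max = τ_allow·J/r = 1.34×10^8 × 8.872×10^-6 / 0.0488 = 24390 N·m.
ω = 36.8 rad/s, so P_max = T_max·ω = 8.974×10^5 W.

897 kW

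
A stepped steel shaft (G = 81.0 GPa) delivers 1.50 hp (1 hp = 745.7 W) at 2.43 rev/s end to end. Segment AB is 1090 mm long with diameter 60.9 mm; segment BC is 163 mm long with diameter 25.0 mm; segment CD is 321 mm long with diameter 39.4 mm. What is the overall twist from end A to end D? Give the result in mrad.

5.80 mrad

ω = 2π·2.43 = 15.27 rad/s, so T = P/ω = 1.50×745.7 / 15.27 = 73.26 N·m.
J_AB = π(0.0609)⁴/32 = 1.35×10^-6 m⁴; J_BC = π(0.0250)⁴/32 = 3.83×10^-8 m⁴; J_CD = π(0.0394)⁴/32 = 2.37×10^-7 m⁴.
θ = (T/G)·Σ L_i/J_i = (73.26/81.0×10⁹)·(1.09/1.35×10^-6 + 0.163/3.83×10^-8 + 0.321/2.37×10^-7) = 5.801×10^-3 rad.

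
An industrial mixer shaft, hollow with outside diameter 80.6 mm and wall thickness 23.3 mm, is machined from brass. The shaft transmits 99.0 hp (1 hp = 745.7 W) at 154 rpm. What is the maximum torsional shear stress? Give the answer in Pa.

ω = 2π·154/60 = 16.13 rad/s, so T = P/ω = 99.0×745.7 / 16.13 = 4578 N·m.
J = π(d_o⁴ − d_i⁴)/32 = π(0.0806⁴ − 0.0340⁴)/32 = 4.012×10^-6 m⁴.
τ_max = T·r/J = 4578 × 0.0403 / 4.012×10^-6 = 4.598×10^7 Pa.

4.60e7 Pa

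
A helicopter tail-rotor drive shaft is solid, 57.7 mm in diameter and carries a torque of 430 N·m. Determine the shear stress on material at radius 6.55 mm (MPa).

2.59 MPa

J = πd⁴/32 = π(0.0577)⁴/32 = 1.088×10^-6 m⁴.
Shear stress varies linearly with radius: τ = T·r/J = 430.0 × 0.00655 / 1.088×10^-6 = 2.588×10^6 Pa.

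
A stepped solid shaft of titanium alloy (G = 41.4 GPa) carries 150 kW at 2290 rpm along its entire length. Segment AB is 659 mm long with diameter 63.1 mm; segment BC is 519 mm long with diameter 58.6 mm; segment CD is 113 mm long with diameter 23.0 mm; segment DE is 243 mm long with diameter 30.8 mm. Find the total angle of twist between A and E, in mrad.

117 mrad

ω = 2π·2290/60 = 239.8 rad/s, so T = P/ω = 150×10³ / 239.8 = 625.5 N·m.
J_AB = π(0.0631)⁴/32 = 1.56×10^-6 m⁴; J_BC = π(0.0586)⁴/32 = 1.16×10^-6 m⁴; J_CD = π(0.0230)⁴/32 = 2.75×10^-8 m⁴; J_DE = π(0.0308)⁴/32 = 8.83×10^-8 m⁴.
θ = (T/G)·Σ L_i/J_i = (625.5/41.4×10⁹)·(0.659/1.56×10^-6 + 0.519/1.16×10^-6 + 0.113/2.75×10^-8 + 0.243/8.83×10^-8) = 0.1169 rad.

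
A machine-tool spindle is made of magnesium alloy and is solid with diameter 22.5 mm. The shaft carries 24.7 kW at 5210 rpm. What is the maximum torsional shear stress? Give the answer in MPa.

ω = 2π·5210/60 = 545.6 rad/s, so T = P/ω = 24.7×10³ / 545.6 = 45.27 N·m.
J = πd⁴/32 = π(0.0225)⁴/32 = 2.516×10^-8 m⁴.
τ_max = T·r/J = 45.27 × 0.0112 / 2.516×10^-8 = 2.024×10^7 Pa.

20.2 MPa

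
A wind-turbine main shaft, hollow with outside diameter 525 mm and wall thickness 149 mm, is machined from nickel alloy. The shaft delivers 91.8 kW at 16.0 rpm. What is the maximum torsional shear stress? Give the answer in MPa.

2.00 MPa

ω = 2π·16.0/60 = 1.676 rad/s, so T = P/ω = 91.8×10³ / 1.676 = 54790 N·m.
J = π(d_o⁴ − d_i⁴)/32 = π(0.525⁴ − 0.227⁴)/32 = 7.198×10^-3 m⁴.
τ_max = T·r/J = 54790 × 0.263 / 7.198×10^-3 = 1.998×10^6 Pa.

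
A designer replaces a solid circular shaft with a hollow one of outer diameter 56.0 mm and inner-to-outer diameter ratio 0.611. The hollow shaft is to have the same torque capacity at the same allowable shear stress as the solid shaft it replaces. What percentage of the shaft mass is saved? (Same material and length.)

30.7 %

Equal τ_max and T ⇒ the solid shaft needs d_s³ = d_o³(1−k⁴), so d_s = 56.0·(1−0.611⁴)^(1/3) = 53.27 mm.
Area ratio A_h/A_s = d_o²(1−k²)/d_s² = (1−k²)/(1−k⁴)^(2/3) = 0.6926.
Mass saving = 1 − 0.6926 = 30.7 %.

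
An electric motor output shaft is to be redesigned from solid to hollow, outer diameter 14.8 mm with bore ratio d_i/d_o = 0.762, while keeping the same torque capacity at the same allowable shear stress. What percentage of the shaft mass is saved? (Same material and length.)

Equal τ_max and T ⇒ the solid shaft needs d_s³ = d_o³(1−k⁴), so d_s = 14.8·(1−0.762⁴)^(1/3) = 12.90 mm.
Area ratio A_h/A_s = d_o²(1−k²)/d_s² = (1−k²)/(1−k⁴)^(2/3) = 0.5516.
Mass saving = 1 − 0.5516 = 44.8 %.

44.8 %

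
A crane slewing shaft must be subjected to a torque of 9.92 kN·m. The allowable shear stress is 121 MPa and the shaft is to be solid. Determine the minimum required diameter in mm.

74.7 mm

For a solid shaft τ_max = 16T/(πd³), so d = (16T/(π τ_allow))^(1/3) = (16·9920/(π·1.21×10^8))^(1/3) = 0.07474 m.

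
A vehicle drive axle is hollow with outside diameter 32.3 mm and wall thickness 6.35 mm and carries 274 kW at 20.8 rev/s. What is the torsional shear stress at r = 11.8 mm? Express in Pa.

2.68e8 Pa

ω = 2π·20.8 = 130.7 rad/s, so T = P/ω = 274×10³ / 130.7 = 2097 N·m.
J = π(d_o⁴ − d_i⁴)/32 = π(0.0323⁴ − 0.0196⁴)/32 = 9.237×10^-8 m⁴.
Shear stress varies linearly with radius: τ = T·r/J = 2097 × 0.0118 / 9.237×10^-8 = 2.678×10^8 Pa.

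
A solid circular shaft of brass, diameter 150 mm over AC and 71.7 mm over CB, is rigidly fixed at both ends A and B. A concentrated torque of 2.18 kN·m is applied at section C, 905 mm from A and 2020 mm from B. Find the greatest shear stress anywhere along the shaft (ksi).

0.466 ksi

Compatibility: T_A·a/J_AC = T_B·b/J_CB with T_A + T_B = T₀.
J_AC = 4.97×10^-5 m⁴, J_CB = 2.59×10^-6 m⁴, so T_A = T₀·(J_AC/a)/((J_AC/a)+(J_CB/b)) = 2130 N·m, T_B = 49.82 N·m.
τ in each portion: τ_AC = 3.21×10^6 Pa, τ_CB = 6.88×10^5 Pa; maximum is in AC.
τ_max = T_AC·r/J = 2130·0.0750/4.97×10^-5 = 3.214×10^6 Pa.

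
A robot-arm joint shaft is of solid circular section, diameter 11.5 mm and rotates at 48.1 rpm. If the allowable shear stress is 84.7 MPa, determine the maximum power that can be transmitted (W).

127 W

J = πd⁴/32 = π(0.0115)⁴/32 = 1.717×10^-9 m⁴.
T_max = τ_allow·J/r = 8.47×10^7 × 1.717×10^-9 / 0.00575 = 25.29 N·m.
ω = 2π·48.1/60 = 5.037 rad/s, so P_max = T_max·ω = 127.4 W.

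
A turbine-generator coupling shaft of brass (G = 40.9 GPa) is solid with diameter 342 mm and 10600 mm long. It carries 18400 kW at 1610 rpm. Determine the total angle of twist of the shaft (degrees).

ω = 2π·1610/60 = 168.6 rad/s, so T = P/ω = 18400×10³ / 168.6 = 109100 N·m.
J = πd⁴/32 = π(0.342)⁴/32 = 1.343×10^-3 m⁴.
θ = T·L/(G·J) = 109100 × 10.6 / (40.9×10⁹ × 1.343×10^-3) = 0.02106 rad.

1.21°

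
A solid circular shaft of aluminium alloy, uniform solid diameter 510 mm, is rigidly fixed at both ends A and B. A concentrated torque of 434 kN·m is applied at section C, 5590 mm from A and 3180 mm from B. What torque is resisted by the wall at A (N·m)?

With uniform GJ and both ends fixed, compatibility θ_AC = θ_CB gives T_A·a = T_B·b, together with T_A + T_B = T₀.
T_A = T₀·b/(a+b) = 434000·3180/8770 = 157400 N·m; T_B = 276600 N·m.

157000 N·m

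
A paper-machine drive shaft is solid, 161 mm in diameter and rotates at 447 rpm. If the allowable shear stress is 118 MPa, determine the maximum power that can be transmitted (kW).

J = πd⁴/32 = π(0.161)⁴/32 = 6.596×10^-5 m⁴.
T_max = τ_allow·J/r = 1.18×10^8 × 6.596×10^-5 / 0.0805 = 96690 N·m.
ω = 2π·447/60 = 46.81 rad/s, so P_max = T_max·ω = 4.526×10^6 W.

4530 kW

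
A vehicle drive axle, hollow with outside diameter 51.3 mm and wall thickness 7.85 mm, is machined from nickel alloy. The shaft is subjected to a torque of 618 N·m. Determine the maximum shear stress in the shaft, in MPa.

J = π(d_o⁴ − d_i⁴)/32 = π(0.0513⁴ − 0.0356⁴)/32 = 5.222×10^-7 m⁴.
τ_max = T·r/J = 618.0 × 0.0256 / 5.222×10^-7 = 3.035×10^7 Pa.

30.4 MPa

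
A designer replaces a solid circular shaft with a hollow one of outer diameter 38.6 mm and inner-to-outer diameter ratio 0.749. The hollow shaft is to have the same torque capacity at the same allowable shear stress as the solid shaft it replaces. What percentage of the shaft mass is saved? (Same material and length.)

Equal τ_max and T ⇒ the solid shaft needs d_s³ = d_o³(1−k⁴), so d_s = 38.6·(1−0.749⁴)^(1/3) = 34.03 mm.
Area ratio A_h/A_s = d_o²(1−k²)/d_s² = (1−k²)/(1−k⁴)^(2/3) = 0.5648.
Mass saving = 1 − 0.5648 = 43.5 %.

43.5 %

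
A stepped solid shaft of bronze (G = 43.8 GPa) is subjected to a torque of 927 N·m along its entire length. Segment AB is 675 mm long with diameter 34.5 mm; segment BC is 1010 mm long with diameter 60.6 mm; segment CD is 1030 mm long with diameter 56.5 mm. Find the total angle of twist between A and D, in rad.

J_AB = π(0.0345)⁴/32 = 1.39×10^-7 m⁴; J_BC = π(0.0606)⁴/32 = 1.32×10^-6 m⁴; J_CD = π(0.0565)⁴/32 = 1.00×10^-6 m⁴.
θ = (T/G)·Σ L_i/J_i = (927.0/43.8×10⁹)·(0.675/1.39×10^-7 + 1.01/1.32×10^-6 + 1.03/1.00×10^-6) = 0.1406 rad.

0.141 rad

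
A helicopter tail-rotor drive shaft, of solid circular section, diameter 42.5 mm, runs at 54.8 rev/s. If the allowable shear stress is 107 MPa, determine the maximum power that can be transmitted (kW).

J = πd⁴/32 = π(0.0425)⁴/32 = 3.203×10^-7 m⁴.
T_max = τ_allow·J/r = 1.07×10^8 × 3.203×10^-7 / 0.0213 = 1613 N·m.
ω = 2π·54.8 = 344.3 rad/s, so P_max = T_max·ω = 5.553×10^5 W.

555 kW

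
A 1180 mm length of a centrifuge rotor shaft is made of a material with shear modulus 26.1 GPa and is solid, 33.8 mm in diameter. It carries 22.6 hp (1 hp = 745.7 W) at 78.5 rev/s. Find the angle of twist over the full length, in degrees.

ω = 2π·78.5 = 493.2 rad/s, so T = P/ω = 22.6×745.7 / 493.2 = 34.17 N·m.
J = πd⁴/32 = π(0.0338)⁴/32 = 1.281×10^-7 m⁴.
θ = T·L/(G·J) = 34.17 × 1.18 / (26.1×10⁹ × 1.281×10^-7) = 0.01206 rad.

0.691°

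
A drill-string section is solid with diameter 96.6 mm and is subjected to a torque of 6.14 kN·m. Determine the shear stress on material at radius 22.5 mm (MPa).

16.2 MPa

J = πd⁴/32 = π(0.0966)⁴/32 = 8.549×10^-6 m⁴.
Shear stress varies linearly with radius: τ = T·r/J = 6140 × 0.0225 / 8.549×10^-6 = 1.616×10^7 Pa.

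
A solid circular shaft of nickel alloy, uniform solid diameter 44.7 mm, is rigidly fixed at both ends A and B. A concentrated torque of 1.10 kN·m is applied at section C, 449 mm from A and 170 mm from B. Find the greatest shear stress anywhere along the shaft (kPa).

With uniform GJ and both ends fixed, compatibility θ_AC = θ_CB gives T_A·a = T_B·b, together with T_A + T_B = T₀.
T_A = T₀·b/(a+b) = 1100·170/619.0 = 302.1 N·m; T_B = 797.9 N·m.
τ in each portion: τ_AC = 1.72×10^7 Pa, τ_CB = 4.55×10^7 Pa; maximum is in CB.
τ_max = T_CB·r/J = 797.9·0.0224/3.92×10^-7 = 4.550×10^7 Pa.

45500 kPa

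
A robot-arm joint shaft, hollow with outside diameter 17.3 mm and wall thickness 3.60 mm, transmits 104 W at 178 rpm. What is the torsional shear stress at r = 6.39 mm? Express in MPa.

ω = 2π·178/60 = 18.64 rad/s, so T = P/ω = 104 / 18.64 = 5.579 N·m.
J = π(d_o⁴ − d_i⁴)/32 = π(0.0173⁴ − 0.0101⁴)/32 = 7.772×10^-9 m⁴.
Shear stress varies linearly with radius: τ = T·r/J = 5.579 × 0.00639 / 7.772×10^-9 = 4.587×10^6 Pa.

4.59 MPa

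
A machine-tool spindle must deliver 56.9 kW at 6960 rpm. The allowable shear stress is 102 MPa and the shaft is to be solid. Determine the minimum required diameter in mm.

15.7 mm

ω = 2π·6960/60 = 728.8 rad/s, so T = P/ω = 56.9×10³ / 728.8 = 78.07 N·m.
For a solid shaft τ_max = 16T/(πd³), so d = (16T/(π τ_allow))^(1/3) = (16·78.07/(π·1.02×10^8))^(1/3) = 0.01574 m.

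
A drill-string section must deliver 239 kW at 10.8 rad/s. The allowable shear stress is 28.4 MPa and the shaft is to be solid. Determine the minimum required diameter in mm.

ω = 10.8 rad/s, so T = P/ω = 239×10³ / 10.80 = 22130 N·m.
For a solid shaft τ_max = 16T/(πd³), so d = (16T/(π τ_allow))^(1/3) = (16·22130/(π·2.84×10^7))^(1/3) = 0.1583 m.

158 mm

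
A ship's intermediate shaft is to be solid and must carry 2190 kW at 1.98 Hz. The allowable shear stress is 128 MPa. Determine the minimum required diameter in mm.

191 mm

ω = 2π·1.98 = 12.44 rad/s, so T = P/ω = 2190×10³ / 12.44 = 176000 N·m.
For a solid shaft τ_max = 16T/(πd³), so d = (16T/(π τ_allow))^(1/3) = (16·176000/(π·1.28×10^8))^(1/3) = 0.1913 m.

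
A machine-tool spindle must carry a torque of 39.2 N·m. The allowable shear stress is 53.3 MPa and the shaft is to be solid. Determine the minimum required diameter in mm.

15.5 mm

For a solid shaft τ_max = 16T/(πd³), so d = (16T/(π τ_allow))^(1/3) = (16·39.20/(π·5.33×10^7))^(1/3) = 0.01553 m.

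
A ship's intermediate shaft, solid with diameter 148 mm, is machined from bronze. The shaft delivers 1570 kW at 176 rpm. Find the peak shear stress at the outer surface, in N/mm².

134 N/mm²

ω = 2π·176/60 = 18.43 rad/s, so T = P/ω = 1570×10³ / 18.43 = 85180 N·m.
J = πd⁴/32 = π(0.148)⁴/32 = 4.710×10^-5 m⁴.
τ_max = T·r/J = 85180 × 0.0740 / 4.710×10^-5 = 1.338×10^8 Pa.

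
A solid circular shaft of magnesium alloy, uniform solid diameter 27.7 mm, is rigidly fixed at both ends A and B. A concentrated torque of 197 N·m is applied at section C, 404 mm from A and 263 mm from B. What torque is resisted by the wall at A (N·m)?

77.7 N·m

With uniform GJ and both ends fixed, compatibility θ_AC = θ_CB gives T_A·a = T_B·b, together with T_A + T_B = T₀.
T_A = T₀·b/(a+b) = 197.0·263/667.0 = 77.68 N·m; T_B = 119.3 N·m.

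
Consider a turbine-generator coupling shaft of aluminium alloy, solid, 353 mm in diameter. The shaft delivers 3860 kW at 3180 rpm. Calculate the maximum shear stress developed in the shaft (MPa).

1.34 MPa

ω = 2π·3180/60 = 333.0 rad/s, so T = P/ω = 3860×10³ / 333.0 = 11590 N·m.
J = πd⁴/32 = π(0.353)⁴/32 = 1.524×10^-3 m⁴.
τ_max = T·r/J = 11590 × 0.176 / 1.524×10^-3 = 1.342×10^6 Pa.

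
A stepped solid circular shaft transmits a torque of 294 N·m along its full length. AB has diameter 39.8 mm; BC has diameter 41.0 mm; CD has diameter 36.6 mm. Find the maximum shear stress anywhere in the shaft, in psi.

Under the same torque, τ_max = 16T/(πd³) is largest where d is smallest — segment CD (d = 36.6 mm).
τ_max = 16·294.0/(π·(0.0366)³) = 3.054×10^7 Pa.

4430 psi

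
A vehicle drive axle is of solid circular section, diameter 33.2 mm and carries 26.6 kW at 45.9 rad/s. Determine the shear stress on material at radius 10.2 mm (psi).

7190 psi

ω = 45.9 rad/s, so T = P/ω = 26.6×10³ / 45.90 = 579.5 N·m.
J = πd⁴/32 = π(0.0332)⁴/32 = 1.193×10^-7 m⁴.
Shear stress varies linearly with radius: τ = T·r/J = 579.5 × 0.0102 / 1.193×10^-7 = 4.956×10^7 Pa.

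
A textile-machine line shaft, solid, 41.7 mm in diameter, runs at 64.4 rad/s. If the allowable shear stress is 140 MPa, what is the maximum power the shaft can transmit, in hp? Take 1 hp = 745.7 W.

172 hp

J = πd⁴/32 = π(0.0417)⁴/32 = 2.969×10^-7 m⁴.
T_max = τ_allow·J/r = 1.40×10^8 × 2.969×10^-7 / 0.0209 = 1993 N·m.
ω = 64.4 rad/s, so P_max = T_max·ω = 1.284×10^5 W.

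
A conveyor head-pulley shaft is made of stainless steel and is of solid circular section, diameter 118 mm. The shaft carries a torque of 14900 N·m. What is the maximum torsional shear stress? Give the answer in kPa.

J = πd⁴/32 = π(0.118)⁴/32 = 1.903×10^-5 m⁴.
τ_max = T·r/J = 14900 × 0.0590 / 1.903×10^-5 = 4.619×10^7 Pa.

46200 kPa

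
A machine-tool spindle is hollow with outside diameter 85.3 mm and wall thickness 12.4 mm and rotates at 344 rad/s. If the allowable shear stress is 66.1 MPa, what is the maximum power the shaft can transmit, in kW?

J = π(d_o⁴ − d_i⁴)/32 = π(0.0853⁴ − 0.0605⁴)/32 = 3.882×10^-6 m⁴.
T_max = τ_allow·J/r = 6.61×10^7 × 3.882×10^-6 / 0.0427 = 6017 N·m.
ω = 344 rad/s, so P_max = T_max·ω = 2.070×10^6 W.

2070 kW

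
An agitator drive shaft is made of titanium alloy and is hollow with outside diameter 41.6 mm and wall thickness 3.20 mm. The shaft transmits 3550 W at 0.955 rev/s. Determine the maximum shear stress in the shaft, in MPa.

ω = 2π·0.955 = 6.000 rad/s, so T = P/ω = 3550 / 6.000 = 591.6 N·m.
J = π(d_o⁴ − d_i⁴)/32 = π(0.0416⁴ − 0.0352⁴)/32 = 1.433×10^-7 m⁴.
τ_max = T·r/J = 591.6 × 0.0208 / 1.433×10^-7 = 8.588×10^7 Pa.

85.9 MPa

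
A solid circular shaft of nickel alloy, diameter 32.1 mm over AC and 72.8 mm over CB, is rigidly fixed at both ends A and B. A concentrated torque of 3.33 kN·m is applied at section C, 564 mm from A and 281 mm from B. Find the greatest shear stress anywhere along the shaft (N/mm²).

43.1 N/mm²

Compatibility: T_A·a/J_AC = T_B·b/J_CB with T_A + T_B = T₀.
J_AC = 1.04×10^-7 m⁴, J_CB = 2.76×10^-6 m⁴, so T_A = T₀·(J_AC/a)/((J_AC/a)+(J_CB/b)) = 61.55 N·m, T_B = 3268 N·m.
τ in each portion: τ_AC = 9.48×10^6 Pa, τ_CB = 4.31×10^7 Pa; maximum is in CB.
τ_max = T_CB·r/J = 3268·0.0364/2.76×10^-6 = 4.314×10^7 Pa.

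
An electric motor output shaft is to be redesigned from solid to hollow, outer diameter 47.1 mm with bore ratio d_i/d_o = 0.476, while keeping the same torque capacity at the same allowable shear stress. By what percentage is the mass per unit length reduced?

19.9 %

Equal τ_max and T ⇒ the solid shaft needs d_s³ = d_o³(1−k⁴), so d_s = 47.1·(1−0.476⁴)^(1/3) = 46.28 mm.
Area ratio A_h/A_s = d_o²(1−k²)/d_s² = (1−k²)/(1−k⁴)^(2/3) = 0.8011.
Mass saving = 1 − 0.8011 = 19.9 %.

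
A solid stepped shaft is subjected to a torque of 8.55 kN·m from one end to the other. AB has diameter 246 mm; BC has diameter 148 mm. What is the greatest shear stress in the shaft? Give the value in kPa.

Under the same torque, τ_max = 16T/(πd³) is largest where d is smallest — segment BC (d = 148 mm).
τ_max = 16·8550/(π·(0.148)³) = 1.343×10^7 Pa.

13400 kPa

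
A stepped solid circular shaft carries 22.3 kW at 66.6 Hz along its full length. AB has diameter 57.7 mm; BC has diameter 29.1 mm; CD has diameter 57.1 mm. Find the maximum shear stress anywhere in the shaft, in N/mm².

11.0 N/mm²

ω = 2π·66.6 = 418.5 rad/s, so T = P/ω = 22.3×10³ / 418.5 = 53.29 N·m.
Under the same torque, τ_max = 16T/(πd³) is largest where d is smallest — segment BC (d = 29.1 mm).
τ_max = 16·53.29/(π·(0.0291)³) = 1.101×10^7 Pa.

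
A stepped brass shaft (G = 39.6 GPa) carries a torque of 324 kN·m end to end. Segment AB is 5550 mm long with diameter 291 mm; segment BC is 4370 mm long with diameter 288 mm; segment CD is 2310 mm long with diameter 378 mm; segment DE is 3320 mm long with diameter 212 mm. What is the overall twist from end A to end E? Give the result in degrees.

J_AB = π(0.291)⁴/32 = 7.04×10^-4 m⁴; J_BC = π(0.288)⁴/32 = 6.75×10^-4 m⁴; J_CD = π(0.378)⁴/32 = 2.00×10^-3 m⁴; J_DE = π(0.212)⁴/32 = 1.98×10^-4 m⁴.
θ = (T/G)·Σ L_i/J_i = (324000/39.6×10⁹)·(5.55/7.04×10^-4 + 4.37/6.75×10^-4 + 2.31/2.00×10^-3 + 3.32/1.98×10^-4) = 0.2638 rad.

15.1°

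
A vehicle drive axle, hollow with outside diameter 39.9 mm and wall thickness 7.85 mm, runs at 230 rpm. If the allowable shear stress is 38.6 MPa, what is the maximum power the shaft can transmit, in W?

10000 W

J = π(d_o⁴ − d_i⁴)/32 = π(0.0399⁴ − 0.0242⁴)/32 = 2.152×10^-7 m⁴.
T_max = τ_allow·J/r = 3.86×10^7 × 2.152×10^-7 / 0.0199 = 416.3 N·m.
ω = 2π·230/60 = 24.09 rad/s, so P_max = T_max·ω = 1.003×10^4 W.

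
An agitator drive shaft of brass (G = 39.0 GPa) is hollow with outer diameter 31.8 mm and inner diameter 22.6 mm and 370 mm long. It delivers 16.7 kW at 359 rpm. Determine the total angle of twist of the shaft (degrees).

ω = 2π·359/60 = 37.59 rad/s, so T = P/ω = 16.7×10³ / 37.59 = 444.2 N·m.
J = π(d_o⁴ − d_i⁴)/32 = π(0.0318⁴ − 0.0226⁴)/32 = 7.478×10^-8 m⁴.
θ = T·L/(G·J) = 444.2 × 0.370 / (39.0×10⁹ × 7.478×10^-8) = 0.05635 rad.

3.23°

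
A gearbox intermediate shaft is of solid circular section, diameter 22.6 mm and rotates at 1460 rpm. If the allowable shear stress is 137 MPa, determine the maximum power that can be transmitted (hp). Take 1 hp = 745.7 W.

63.7 hp

J = πd⁴/32 = π(0.0226)⁴/32 = 2.561×10^-8 m⁴.
T_max = τ_allow·J/r = 1.37×10^8 × 2.561×10^-8 / 0.0113 = 310.5 N·m.
ω = 2π·1460/60 = 152.9 rad/s, so P_max = T_max·ω = 4.747×10^4 W.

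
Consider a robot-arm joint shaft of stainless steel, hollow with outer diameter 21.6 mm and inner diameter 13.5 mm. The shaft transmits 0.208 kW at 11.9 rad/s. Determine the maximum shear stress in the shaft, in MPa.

10.4 MPa

ω = 11.9 rad/s, so T = P/ω = 0.208×10³ / 11.90 = 17.48 N·m.
J = π(d_o⁴ − d_i⁴)/32 = π(0.0216⁴ − 0.0135⁴)/32 = 1.811×10^-8 m⁴.
τ_max = T·r/J = 17.48 × 0.0108 / 1.811×10^-8 = 1.042×10^7 Pa.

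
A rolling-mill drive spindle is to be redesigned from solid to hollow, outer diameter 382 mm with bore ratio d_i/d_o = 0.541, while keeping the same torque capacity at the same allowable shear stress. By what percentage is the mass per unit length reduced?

Equal τ_max and T ⇒ the solid shaft needs d_s³ = d_o³(1−k⁴), so d_s = 382·(1−0.541⁴)^(1/3) = 370.8 mm.
Area ratio A_h/A_s = d_o²(1−k²)/d_s² = (1−k²)/(1−k⁴)^(2/3) = 0.7508.
Mass saving = 1 − 0.7508 = 24.9 %.

24.9 %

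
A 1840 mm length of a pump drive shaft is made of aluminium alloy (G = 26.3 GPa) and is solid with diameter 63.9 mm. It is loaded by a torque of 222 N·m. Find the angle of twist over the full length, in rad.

0.00949 rad

J = πd⁴/32 = π(0.0639)⁴/32 = 1.637×10^-6 m⁴.
θ = T·L/(G·J) = 222.0 × 1.84 / (26.3×10⁹ × 1.637×10^-6) = 9.489×10^-3 rad.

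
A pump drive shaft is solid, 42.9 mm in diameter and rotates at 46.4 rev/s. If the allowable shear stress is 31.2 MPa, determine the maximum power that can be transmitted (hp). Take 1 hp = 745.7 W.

J = πd⁴/32 = π(0.0429)⁴/32 = 3.325×10^-7 m⁴.
T_max = τ_allow·J/r = 3.12×10^7 × 3.325×10^-7 / 0.0215 = 483.7 N·m.
ω = 2π·46.4 = 291.5 rad/s, so P_max = T_max·ω = 1.410×10^5 W.

189 hp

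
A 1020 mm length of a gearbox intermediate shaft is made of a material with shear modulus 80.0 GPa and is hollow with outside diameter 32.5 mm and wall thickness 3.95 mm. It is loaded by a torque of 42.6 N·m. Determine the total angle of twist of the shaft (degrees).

J = π(d_o⁴ − d_i⁴)/32 = π(0.0325⁴ − 0.0246⁴)/32 = 7.358×10^-8 m⁴.
θ = T·L/(G·J) = 42.60 × 1.02 / (80.0×10⁹ × 7.358×10^-8) = 7.382×10^-3 rad.

0.423°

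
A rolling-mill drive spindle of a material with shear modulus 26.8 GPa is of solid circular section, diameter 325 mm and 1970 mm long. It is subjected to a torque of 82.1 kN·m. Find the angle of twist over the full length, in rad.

0.00551 rad

J = πd⁴/32 = π(0.325)⁴/32 = 1.095×10^-3 m⁴.
θ = T·L/(G·J) = 82100 × 1.97 / (26.8×10⁹ × 1.095×10^-3) = 5.510×10^-3 rad.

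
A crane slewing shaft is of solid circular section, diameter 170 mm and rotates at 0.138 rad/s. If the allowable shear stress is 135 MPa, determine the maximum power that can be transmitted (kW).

18.0 kW

J = πd⁴/32 = π(0.170)⁴/32 = 8.200×10^-5 m⁴.
T_max = τ_allow·J/r = 1.35×10^8 × 8.200×10^-5 / 0.0850 = 130200 N·m.
ω = 0.138 rad/s, so P_max = T_max·ω = 1.797×10^4 W.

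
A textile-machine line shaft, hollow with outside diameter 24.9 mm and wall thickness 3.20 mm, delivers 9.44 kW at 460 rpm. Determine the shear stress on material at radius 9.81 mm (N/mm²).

ω = 2π·460/60 = 48.17 rad/s, so T = P/ω = 9.44×10³ / 48.17 = 196.0 N·m.
J = π(d_o⁴ − d_i⁴)/32 = π(0.0249⁴ − 0.0185⁴)/32 = 2.624×10^-8 m⁴.
Shear stress varies linearly with radius: τ = T·r/J = 196.0 × 0.00981 / 2.624×10^-8 = 7.326×10^7 Pa.

73.3 N/mm²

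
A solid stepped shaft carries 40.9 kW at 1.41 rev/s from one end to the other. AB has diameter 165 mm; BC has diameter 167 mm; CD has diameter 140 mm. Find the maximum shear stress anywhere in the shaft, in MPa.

8.57 MPa

ω = 2π·1.41 = 8.859 rad/s, so T = P/ω = 40.9×10³ / 8.859 = 4617 N·m.
Under the same torque, τ_max = 16T/(πd³) is largest where d is smallest — segment CD (d = 140 mm).
τ_max = 16·4617/(π·(0.140)³) = 8.569×10^6 Pa.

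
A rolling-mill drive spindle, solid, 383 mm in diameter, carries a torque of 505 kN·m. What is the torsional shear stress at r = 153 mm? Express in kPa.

36600 kPa

J = πd⁴/32 = π(0.383)⁴/32 = 2.112×10^-3 m⁴.
Shear stress varies linearly with radius: τ = T·r/J = 505000 × 0.153 / 2.112×10^-3 = 3.658×10^7 Pa.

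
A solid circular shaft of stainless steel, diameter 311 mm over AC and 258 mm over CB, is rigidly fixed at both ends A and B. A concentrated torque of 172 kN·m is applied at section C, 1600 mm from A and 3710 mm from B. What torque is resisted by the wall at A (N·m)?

Compatibility: T_A·a/J_AC = T_B·b/J_CB with T_A + T_B = T₀.
J_AC = 9.18×10^-4 m⁴, J_CB = 4.35×10^-4 m⁴, so T_A = T₀·(J_AC/a)/((J_AC/a)+(J_CB/b)) = 142800 N·m, T_B = 29170 N·m.

143000 N·m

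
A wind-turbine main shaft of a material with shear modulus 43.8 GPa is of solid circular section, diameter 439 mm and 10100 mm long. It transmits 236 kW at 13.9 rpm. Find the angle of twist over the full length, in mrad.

10.3 mrad

ω = 2π·13.9/60 = 1.456 rad/s, so T = P/ω = 236×10³ / 1.456 = 162100 N·m.
J = πd⁴/32 = π(0.439)⁴/32 = 3.646×10^-3 m⁴.
θ = T·L/(G·J) = 162100 × 10.1 / (43.8×10⁹ × 3.646×10^-3) = 0.01025 rad.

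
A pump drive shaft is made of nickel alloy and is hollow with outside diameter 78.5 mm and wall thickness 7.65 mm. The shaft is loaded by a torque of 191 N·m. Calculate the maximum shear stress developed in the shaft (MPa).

3.47 MPa

J = π(d_o⁴ − d_i⁴)/32 = π(0.0785⁴ − 0.0632⁴)/32 = 2.162×10^-6 m⁴.
τ_max = T·r/J = 191.0 × 0.0393 / 2.162×10^-6 = 3.468×10^6 Pa.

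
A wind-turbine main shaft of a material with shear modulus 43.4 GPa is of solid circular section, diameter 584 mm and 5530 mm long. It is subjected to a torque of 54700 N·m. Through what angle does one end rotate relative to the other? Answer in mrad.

J = πd⁴/32 = π(0.584)⁴/32 = 0.01142 m⁴.
θ = T·L/(G·J) = 54700 × 5.53 / (43.4×10⁹ × 0.01142) = 6.103×10^-4 rad.

0.610 mrad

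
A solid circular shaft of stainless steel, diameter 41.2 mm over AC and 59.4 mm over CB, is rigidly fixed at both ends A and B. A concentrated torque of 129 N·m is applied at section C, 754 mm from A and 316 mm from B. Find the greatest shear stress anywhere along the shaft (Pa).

2.86e6 Pa

Compatibility: T_A·a/J_AC = T_B·b/J_CB with T_A + T_B = T₀.
J_AC = 2.83×10^-7 m⁴, J_CB = 1.22×10^-6 m⁴, so T_A = T₀·(J_AC/a)/((J_AC/a)+(J_CB/b)) = 11.41 N·m, T_B = 117.6 N·m.
τ in each portion: τ_AC = 8.31×10^5 Pa, τ_CB = 2.86×10^6 Pa; maximum is in CB.
τ_max = T_CB·r/J = 117.6·0.0297/1.22×10^-6 = 2.858×10^6 Pa.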